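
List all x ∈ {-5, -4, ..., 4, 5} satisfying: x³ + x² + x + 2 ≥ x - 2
Holds for: {-2, -1, 0, 1, 2, 3, 4, 5}
Fails for: {-5, -4, -3}

Answer: {-2, -1, 0, 1, 2, 3, 4, 5}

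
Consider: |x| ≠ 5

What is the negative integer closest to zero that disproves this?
Testing negative integers from -1 downward:
x = -1: LHS = |-1| = 1; 1 ≠ 5 — holds
x = -2: LHS = |-2| = 2; 2 ≠ 5 — holds
x = -3: LHS = |-3| = 3; 3 ≠ 5 — holds
x = -4: LHS = |-4| = 4; 4 ≠ 5 — holds
x = -5: LHS = |-5| = 5; 5 ≠ 5 — FAILS  ← closest negative counterexample to 0

Answer: x = -5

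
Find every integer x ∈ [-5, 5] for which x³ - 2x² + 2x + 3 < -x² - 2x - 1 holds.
Holds for: {-5, -4, -3, -2, -1}
Fails for: {0, 1, 2, 3, 4, 5}

Answer: {-5, -4, -3, -2, -1}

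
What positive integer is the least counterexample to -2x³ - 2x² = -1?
Testing positive integers:
x = 1: LHS = -2·1³ - 2·1² = -4; -4 = -1 — FAILS  ← smallest positive counterexample

Answer: x = 1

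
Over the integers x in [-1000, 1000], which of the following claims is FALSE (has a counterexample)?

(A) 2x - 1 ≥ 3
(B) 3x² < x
(A) x = 0: LHS = 2·0 - 1 = -1; -1 ≥ 3 — FAILS
(B) x = 0: LHS = 3·0² = 0; 0 < 0 — FAILS

Answer: Both A and B are false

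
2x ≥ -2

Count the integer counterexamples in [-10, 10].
Counterexamples in [-10, 10]: {-10, -9, -8, -7, -6, -5, -4, -3, -2}.

Counting them gives 9 values.

Answer: 9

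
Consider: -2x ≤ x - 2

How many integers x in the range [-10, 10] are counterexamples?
Counterexamples in [-10, 10]: {-10, -9, -8, -7, -6, -5, -4, -3, -2, -1, 0}.

Counting them gives 11 values.

Answer: 11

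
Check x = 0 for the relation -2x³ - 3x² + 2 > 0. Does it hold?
x = 0: LHS = -2·0³ - 3·0² + 2 = 2; 2 > 0 — holds

The relation is satisfied at x = 0.

Answer: Yes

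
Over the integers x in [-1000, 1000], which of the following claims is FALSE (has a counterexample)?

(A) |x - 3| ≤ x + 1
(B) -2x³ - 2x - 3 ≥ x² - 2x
(A) x = 0: LHS = |0 - 3| = |-3| = 3, RHS = 0 + 1 = 1; 3 ≤ 1 — FAILS
(B) x = 0: LHS = -2·0³ - 2·0 - 3 = -3, RHS = 0² - 2·0 = 0; -3 ≥ 0 — FAILS

Answer: Both A and B are false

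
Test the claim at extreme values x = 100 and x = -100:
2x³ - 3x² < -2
x = 100: LHS = 2·100³ - 3·100² = 1970000; 1970000 < -2 — FAILS
x = -100: LHS = 2·(-100)³ - 3·(-100)² = -2030000; -2030000 < -2 — holds

Answer: Partially: fails for x = 100, holds for x = -100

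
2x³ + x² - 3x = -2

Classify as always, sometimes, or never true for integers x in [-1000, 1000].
Track d = LHS − RHS over the integers in [-1000, 1000]. Equality would need d = 0, but d changes sign only between consecutive integers, jumping over 0:
x = -2: LHS = 2·(-2)³ + (-2)² - 3·(-2) = -6; -6 = -2 — FAILS  (d = -4)
x = -1: LHS = 2·(-1)³ + (-1)² - 3·(-1) = 2; 2 = -2 — FAILS  (d = 4)
Away from these crossings d keeps a constant sign, and checking every integer in [-1000, 1000] confirms d ≠ 0 throughout. Hence the two sides are never equal, so the claimed relation (=) fails for every integer in [-1000, 1000].

No integer in the range satisfies it.

Answer: Never true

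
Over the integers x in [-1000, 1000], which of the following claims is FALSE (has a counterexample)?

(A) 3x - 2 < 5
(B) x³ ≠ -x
(A) x = 3: LHS = 3·3 - 2 = 7; 7 < 5 — FAILS
(B) x = 0: LHS = 0³ = 0, RHS = -0 = 0; 0 ≠ 0 — FAILS

Answer: Both A and B are false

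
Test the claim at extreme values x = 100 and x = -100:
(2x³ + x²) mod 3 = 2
x = 100: LHS = (2·100³ + 100²) mod 3 = 2010000 mod 3 = 0; 0 = 2 — FAILS
x = -100: LHS = (2·(-100)³ + (-100)²) mod 3 = (-1990000) mod 3 = 2; 2 = 2 — holds

Answer: Partially: fails for x = 100, holds for x = -100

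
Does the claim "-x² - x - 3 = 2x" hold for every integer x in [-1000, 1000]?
The claim fails at x = 0:
x = 0: LHS = -0² - 0 - 3 = -3, RHS = 2·0 = 0; -3 = 0 — FAILS

Because a single integer refutes it, the statement is false.

Answer: False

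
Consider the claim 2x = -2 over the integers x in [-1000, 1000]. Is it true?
The claim fails at x = 0:
x = 0: LHS = 2·0 = 0; 0 = -2 — FAILS

Because a single integer refutes it, the statement is false.

Answer: False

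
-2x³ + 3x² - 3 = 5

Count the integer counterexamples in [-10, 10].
Counterexamples in [-10, 10]: {-10, -9, -8, -7, -6, -5, -4, -3, -2, -1, 0, 1, 2, 3, 4, 5, 6, 7, 8, 9, 10}.

Counting them gives 21 values.

Answer: 21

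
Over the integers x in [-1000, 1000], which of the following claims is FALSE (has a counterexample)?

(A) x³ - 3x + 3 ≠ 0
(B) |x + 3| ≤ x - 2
(A) Track d = LHS − RHS over the integers in [-1000, 1000]. Equality would need d = 0, but d changes sign only between consecutive integers, jumping over 0:
x = -3: LHS = (-3)³ - 3·(-3) + 3 = -15; -15 ≠ 0 — holds  (d = -15)
x = -2: LHS = (-2)³ - 3·(-2) + 3 = 1; 1 ≠ 0 — holds  (d = 1)
Away from these crossings d keeps a constant sign, and checking every integer in [-1000, 1000] confirms d ≠ 0 throughout. Hence the two sides are never equal, so the relation holds for every integer in [-1000, 1000].

(B) x = 0: LHS = |0 + 3| = |3| = 3, RHS = 0 - 2 = -2; 3 ≤ -2 — FAILS

Only (B) has a counterexample.

Answer: B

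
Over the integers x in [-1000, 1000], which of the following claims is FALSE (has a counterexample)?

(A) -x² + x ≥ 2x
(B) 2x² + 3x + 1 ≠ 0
(A) x = 1: LHS = -1² + 1 = 0, RHS = 2·1 = 2; 0 ≥ 2 — FAILS
(B) x = -1: LHS = 2·(-1)² + 3·(-1) + 1 = 0; 0 ≠ 0 — FAILS

Answer: Both A and B are false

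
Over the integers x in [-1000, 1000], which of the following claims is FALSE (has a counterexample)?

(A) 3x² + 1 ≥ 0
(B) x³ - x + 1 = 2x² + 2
(A) Over all integers in [-1000, 1000], LHS − RHS is smallest at x = 0, where it equals 1:
x = 0: LHS = 3·0² + 1 = 1; 1 ≥ 0 — holds
At the ends of the range:
x = -1000: LHS = 3·(-1000)² + 1 = 3000001; 3000001 ≥ 0 — holds
x = 1000: LHS = 3·1000² + 1 = 3000001; 3000001 ≥ 0 — holds
Hence LHS − RHS is never negative, i.e. LHS ≥ RHS throughout, so the relation holds for every integer in [-1000, 1000].

(B) x = 0: LHS = 0³ - 0 + 1 = 1, RHS = 2·0² + 2 = 2; 1 = 2 — FAILS

Only (B) has a counterexample.

Answer: B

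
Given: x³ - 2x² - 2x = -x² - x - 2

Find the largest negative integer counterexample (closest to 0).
Testing negative integers from -1 downward:
x = -1: LHS = (-1)³ - 2·(-1)² - 2·(-1) = -1, RHS = -(-1)² - (-1) - 2 = -2; -1 = -2 — FAILS  ← closest negative counterexample to 0

Answer: x = -1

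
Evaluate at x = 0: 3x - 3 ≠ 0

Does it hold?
x = 0: LHS = 3·0 - 3 = -3; -3 ≠ 0 — holds

The relation is satisfied at x = 0.

Answer: Yes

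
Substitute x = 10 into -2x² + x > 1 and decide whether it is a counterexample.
Substitute x = 10 into the relation:
x = 10: LHS = -2·10² + 10 = -190; -190 > 1 — FAILS

Since the claim fails at x = 10, this value is a counterexample.

Answer: Yes, x = 10 is a counterexample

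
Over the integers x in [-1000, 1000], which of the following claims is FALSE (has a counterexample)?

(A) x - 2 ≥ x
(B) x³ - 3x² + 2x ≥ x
(A) x = 0: LHS = 0 - 2 = -2; -2 ≥ 0 — FAILS
(B) x = 1: LHS = 1³ - 3·1² + 2·1 = 0; 0 ≥ 1 — FAILS

Answer: Both A and B are false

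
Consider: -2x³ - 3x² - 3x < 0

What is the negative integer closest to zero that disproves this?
Testing negative integers from -1 downward:
x = -1: LHS = -2·(-1)³ - 3·(-1)² - 3·(-1) = 2; 2 < 0 — FAILS  ← closest negative counterexample to 0

Answer: x = -1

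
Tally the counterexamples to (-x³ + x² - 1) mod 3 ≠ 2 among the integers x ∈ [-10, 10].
Counterexamples in [-10, 10]: {-9, -8, -6, -5, -3, -2, 0, 1, 3, 4, 6, 7, 9, 10}.

Counting them gives 14 values.

Answer: 14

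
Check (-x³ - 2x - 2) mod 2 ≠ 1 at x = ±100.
x = 100: LHS = (-100³ - 2·100 - 2) mod 2 = (-1000202) mod 2 = 0; 0 ≠ 1 — holds
x = -100: LHS = (-(-100)³ - 2·(-100) - 2) mod 2 = 1000198 mod 2 = 0; 0 ≠ 1 — holds

Answer: Yes, holds for both x = 100 and x = -100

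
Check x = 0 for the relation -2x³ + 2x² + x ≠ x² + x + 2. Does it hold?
x = 0: LHS = -2·0³ + 2·0² + 0 = 0, RHS = 0² + 0 + 2 = 2; 0 ≠ 2 — holds

The relation is satisfied at x = 0.

Answer: Yes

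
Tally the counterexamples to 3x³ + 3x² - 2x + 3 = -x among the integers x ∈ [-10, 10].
Counterexamples in [-10, 10]: {-10, -9, -8, -7, -6, -5, -4, -3, -2, -1, 0, 1, 2, 3, 4, 5, 6, 7, 8, 9, 10}.

Counting them gives 21 values.

Answer: 21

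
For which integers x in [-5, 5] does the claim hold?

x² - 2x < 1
Holds for: {0, 1, 2}
Fails for: {-5, -4, -3, -2, -1, 3, 4, 5}

Answer: {0, 1, 2}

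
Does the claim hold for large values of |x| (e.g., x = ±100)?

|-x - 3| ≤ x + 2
x = 100: LHS = |-100 - 3| = |-103| = 103, RHS = 100 + 2 = 102; 103 ≤ 102 — FAILS
x = -100: LHS = |-(-100) - 3| = |97| = 97, RHS = (-100) + 2 = -98; 97 ≤ -98 — FAILS

Answer: No, fails for both x = 100 and x = -100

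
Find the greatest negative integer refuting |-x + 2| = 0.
Testing negative integers from -1 downward:
x = -1: LHS = |-(-1) + 2| = |3| = 3; 3 = 0 — FAILS  ← closest negative counterexample to 0

Answer: x = -1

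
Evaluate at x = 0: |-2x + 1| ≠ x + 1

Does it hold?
x = 0: LHS = |-2·0 + 1| = |1| = 1, RHS = 0 + 1 = 1; 1 ≠ 1 — FAILS

The relation fails at x = 0, so x = 0 is a counterexample.

Answer: No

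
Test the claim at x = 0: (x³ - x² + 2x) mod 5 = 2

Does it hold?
x = 0: LHS = (0³ - 0² + 2·0) mod 5 = 0 mod 5 = 0; 0 = 2 — FAILS

The relation fails at x = 0, so x = 0 is a counterexample.

Answer: No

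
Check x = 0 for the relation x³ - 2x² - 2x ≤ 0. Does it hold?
x = 0: LHS = 0³ - 2·0² - 2·0 = 0; 0 ≤ 0 — holds

The relation is satisfied at x = 0.

Answer: Yes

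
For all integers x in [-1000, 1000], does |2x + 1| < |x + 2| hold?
The claim fails at x = 1:
x = 1: LHS = |2·1 + 1| = |3| = 3, RHS = |1 + 2| = |3| = 3; 3 < 3 — FAILS

Because a single integer refutes it, the statement is false.

Answer: False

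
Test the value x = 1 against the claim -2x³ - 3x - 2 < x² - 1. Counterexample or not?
Substitute x = 1 into the relation:
x = 1: LHS = -2·1³ - 3·1 - 2 = -7, RHS = 1² - 1 = 0; -7 < 0 — holds

The claim holds here, so x = 1 is not a counterexample. (A counterexample exists elsewhere, e.g. x = -1.)

Answer: No, x = 1 is not a counterexample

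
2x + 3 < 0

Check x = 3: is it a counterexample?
Substitute x = 3 into the relation:
x = 3: LHS = 2·3 + 3 = 9; 9 < 0 — FAILS

Since the claim fails at x = 3, this value is a counterexample.

Answer: Yes, x = 3 is a counterexample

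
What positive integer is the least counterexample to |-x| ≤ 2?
Testing positive integers:
x = 1: LHS = |-1| = 1; 1 ≤ 2 — holds
x = 2: LHS = |-2| = 2; 2 ≤ 2 — holds
x = 3: LHS = |-3| = 3; 3 ≤ 2 — FAILS  ← smallest positive counterexample

Answer: x = 3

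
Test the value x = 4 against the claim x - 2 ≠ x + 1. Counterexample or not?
Substitute x = 4 into the relation:
x = 4: LHS = 4 - 2 = 2, RHS = 4 + 1 = 5; 2 ≠ 5 — holds

The relation holds at x = 4, so it is not a counterexample.

Answer: No, x = 4 is not a counterexample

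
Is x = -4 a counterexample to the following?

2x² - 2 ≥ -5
Substitute x = -4 into the relation:
x = -4: LHS = 2·(-4)² - 2 = 30; 30 ≥ -5 — holds

The relation holds at x = -4, so it is not a counterexample.

Answer: No, x = -4 is not a counterexample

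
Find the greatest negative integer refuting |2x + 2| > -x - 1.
Testing negative integers from -1 downward:
x = -1: LHS = |2·(-1) + 2| = |0| = 0, RHS = -(-1) - 1 = 0; 0 > 0 — FAILS  ← closest negative counterexample to 0

Answer: x = -1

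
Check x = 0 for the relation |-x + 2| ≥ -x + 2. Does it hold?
x = 0: LHS = |-0 + 2| = |2| = 2, RHS = -0 + 2 = 2; 2 ≥ 2 — holds

The relation is satisfied at x = 0.

Answer: Yes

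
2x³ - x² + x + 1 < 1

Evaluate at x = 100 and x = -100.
x = 100: LHS = 2·100³ - 100² + 100 + 1 = 1990101; 1990101 < 1 — FAILS
x = -100: LHS = 2·(-100)³ - (-100)² + (-100) + 1 = -2010099; -2010099 < 1 — holds

Answer: Partially: fails for x = 100, holds for x = -100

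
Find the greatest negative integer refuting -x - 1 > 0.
Testing negative integers from -1 downward:
x = -1: LHS = -(-1) - 1 = 0; 0 > 0 — FAILS  ← closest negative counterexample to 0

Answer: x = -1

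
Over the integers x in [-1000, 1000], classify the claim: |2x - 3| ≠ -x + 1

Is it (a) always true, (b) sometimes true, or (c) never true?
Over all integers in [-1000, 1000], LHS − RHS is always positive; it is smallest at x = 1, where it equals 1:
x = 1: LHS = |2·1 - 3| = |-1| = 1, RHS = -1 + 1 = 0; 1 ≠ 0 — holds
At the ends of the range:
x = -1000: LHS = |2·(-1000) - 3| = |-2003| = 2003, RHS = -(-1000) + 1 = 1001; 2003 ≠ 1001 — holds
x = 1000: LHS = |2·1000 - 3| = |1997| = 1997, RHS = -1000 + 1 = -999; 1997 ≠ -999 — holds
Hence LHS − RHS is never 0, i.e. the two sides are never equal, so the relation holds for every integer in [-1000, 1000].

No counterexample exists.

Answer: Always true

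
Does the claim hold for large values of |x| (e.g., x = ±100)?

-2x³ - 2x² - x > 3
x = 100: LHS = -2·100³ - 2·100² - 100 = -2020100; -2020100 > 3 — FAILS
x = -100: LHS = -2·(-100)³ - 2·(-100)² - (-100) = 1980100; 1980100 > 3 — holds

Answer: Partially: fails for x = 100, holds for x = -100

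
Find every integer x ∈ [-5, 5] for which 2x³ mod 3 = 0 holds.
Holds for: {-3, 0, 3}
Fails for: {-5, -4, -2, -1, 1, 2, 4, 5}

Answer: {-3, 0, 3}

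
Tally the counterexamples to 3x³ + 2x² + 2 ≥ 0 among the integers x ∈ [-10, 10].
Counterexamples in [-10, 10]: {-10, -9, -8, -7, -6, -5, -4, -3, -2}.

Counting them gives 9 values.

Answer: 9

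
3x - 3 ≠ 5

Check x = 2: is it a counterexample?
Substitute x = 2 into the relation:
x = 2: LHS = 3·2 - 3 = 3; 3 ≠ 5 — holds

The relation holds at x = 2, so it is not a counterexample.

Answer: No, x = 2 is not a counterexample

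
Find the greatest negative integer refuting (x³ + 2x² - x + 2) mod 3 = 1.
Testing negative integers from -1 downward:
x = -1: LHS = ((-1)³ + 2·(-1)² - (-1) + 2) mod 3 = 4 mod 3 = 1; 1 = 1 — holds
x = -2: LHS = ((-2)³ + 2·(-2)² - (-2) + 2) mod 3 = 4 mod 3 = 1; 1 = 1 — holds
x = -3: LHS = ((-3)³ + 2·(-3)² - (-3) + 2) mod 3 = (-4) mod 3 = 2; 2 = 1 — FAILS  ← closest negative counterexample to 0

Answer: x = -3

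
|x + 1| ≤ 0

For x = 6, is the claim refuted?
Substitute x = 6 into the relation:
x = 6: LHS = |6 + 1| = |7| = 7; 7 ≤ 0 — FAILS

Since the claim fails at x = 6, this value is a counterexample.

Answer: Yes, x = 6 is a counterexample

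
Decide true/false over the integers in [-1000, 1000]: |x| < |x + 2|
The claim fails at x = -1:
x = -1: LHS = |-1| = 1, RHS = |(-1) + 2| = |1| = 1; 1 < 1 — FAILS

Because a single integer refutes it, the statement is false.

Answer: False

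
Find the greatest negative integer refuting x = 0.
Testing negative integers from -1 downward:
x = -1: -1 = 0 — FAILS  ← closest negative counterexample to 0

Answer: x = -1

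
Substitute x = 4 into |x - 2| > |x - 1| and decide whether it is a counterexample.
Substitute x = 4 into the relation:
x = 4: LHS = |4 - 2| = |2| = 2, RHS = |4 - 1| = |3| = 3; 2 > 3 — FAILS

Since the claim fails at x = 4, this value is a counterexample.

Answer: Yes, x = 4 is a counterexample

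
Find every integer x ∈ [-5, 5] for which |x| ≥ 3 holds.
Holds for: {-5, -4, -3, 3, 4, 5}
Fails for: {-2, -1, 0, 1, 2}

Answer: {-5, -4, -3, 3, 4, 5}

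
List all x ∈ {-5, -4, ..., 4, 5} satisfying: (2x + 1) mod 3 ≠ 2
Holds for: {-5, -3, -2, 0, 1, 3, 4}
Fails for: {-4, -1, 2, 5}

Answer: {-5, -3, -2, 0, 1, 3, 4}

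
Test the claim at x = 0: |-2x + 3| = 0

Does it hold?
x = 0: LHS = |-2·0 + 3| = |3| = 3; 3 = 0 — FAILS

The relation fails at x = 0, so x = 0 is a counterexample.

Answer: No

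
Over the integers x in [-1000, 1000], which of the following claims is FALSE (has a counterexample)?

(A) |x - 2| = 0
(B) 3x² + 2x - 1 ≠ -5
(A) x = 0: LHS = |0 - 2| = |-2| = 2; 2 = 0 — FAILS

(B) Over all integers in [-1000, 1000], LHS − RHS is always positive; it is smallest at x = 0, where it equals 4:
x = 0: LHS = 3·0² + 2·0 - 1 = -1; -1 ≠ -5 — holds
At the ends of the range:
x = -1000: LHS = 3·(-1000)² + 2·(-1000) - 1 = 2997999; 2997999 ≠ -5 — holds
x = 1000: LHS = 3·1000² + 2·1000 - 1 = 3001999; 3001999 ≠ -5 — holds
Hence LHS − RHS is never 0, i.e. the two sides are never equal, so the relation holds for every integer in [-1000, 1000].

Only (A) has a counterexample.

Answer: A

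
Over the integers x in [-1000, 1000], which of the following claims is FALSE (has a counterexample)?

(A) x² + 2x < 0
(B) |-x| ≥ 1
(A) x = 0: LHS = 0² + 2·0 = 0; 0 < 0 — FAILS
(B) x = 0: LHS = |-0| = |0| = 0; 0 ≥ 1 — FAILS

Answer: Both A and B are false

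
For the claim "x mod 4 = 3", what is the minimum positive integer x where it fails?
Testing positive integers:
x = 1: LHS = 1 mod 4 = 1; 1 = 3 — FAILS  ← smallest positive counterexample

Answer: x = 1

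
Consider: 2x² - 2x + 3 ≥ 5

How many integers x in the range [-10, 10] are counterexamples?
Counterexamples in [-10, 10]: {0, 1}.

Counting them gives 2 values.

Answer: 2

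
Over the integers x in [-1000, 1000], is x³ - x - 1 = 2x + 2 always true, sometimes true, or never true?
Track d = LHS − RHS over the integers in [-1000, 1000]. Equality would need d = 0, but d changes sign only between consecutive integers, jumping over 0:
x = 2: LHS = 2³ - 2 - 1 = 5, RHS = 2·2 + 2 = 6; 5 = 6 — FAILS  (d = -1)
x = 3: LHS = 3³ - 3 - 1 = 23, RHS = 2·3 + 2 = 8; 23 = 8 — FAILS  (d = 15)
Away from these crossings d keeps a constant sign, and checking every integer in [-1000, 1000] confirms d ≠ 0 throughout. Hence the two sides are never equal, so the claimed relation (=) fails for every integer in [-1000, 1000].

No integer in the range satisfies it.

Answer: Never true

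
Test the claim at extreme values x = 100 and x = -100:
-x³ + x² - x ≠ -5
x = 100: LHS = -100³ + 100² - 100 = -990100; -990100 ≠ -5 — holds
x = -100: LHS = -(-100)³ + (-100)² - (-100) = 1010100; 1010100 ≠ -5 — holds

Answer: Yes, holds for both x = 100 and x = -100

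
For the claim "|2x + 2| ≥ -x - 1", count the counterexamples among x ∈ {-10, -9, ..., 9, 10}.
Over all integers in [-10, 10], LHS − RHS is smallest at x = -1, where it equals 0:
x = -1: LHS = |2·(-1) + 2| = |0| = 0, RHS = -(-1) - 1 = 0; 0 ≥ 0 — holds
At the ends of the range:
x = -10: LHS = |2·(-10) + 2| = |-18| = 18, RHS = -(-10) - 1 = 9; 18 ≥ 9 — holds
x = 10: LHS = |2·10 + 2| = |22| = 22, RHS = -10 - 1 = -11; 22 ≥ -11 — holds
Hence LHS − RHS is never negative, i.e. LHS ≥ RHS throughout, so the relation holds for every integer in [-10, 10].

No counterexample appears in that range.

Answer: 0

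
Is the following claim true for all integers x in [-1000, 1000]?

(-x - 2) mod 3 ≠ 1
The claim fails at x = 0:
x = 0: LHS = (-0 - 2) mod 3 = (-2) mod 3 = 1; 1 ≠ 1 — FAILS

Because a single integer refutes it, the statement is false.

Answer: False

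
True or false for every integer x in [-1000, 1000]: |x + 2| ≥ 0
An absolute value is never negative, so the left side is ≥ 0 for every x, while the right side is 0. Tightest case in [-1000, 1000] is x = -2:
x = -2: LHS = |(-2) + 2| = |0| = 0; 0 ≥ 0 — holds
Hence LHS − RHS is never negative, i.e. LHS ≥ RHS throughout, so the relation holds for every integer in [-1000, 1000].

No counterexample exists.

Answer: True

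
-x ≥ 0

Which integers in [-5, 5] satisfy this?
Holds for: {-5, -4, -3, -2, -1, 0}
Fails for: {1, 2, 3, 4, 5}

Answer: {-5, -4, -3, -2, -1, 0}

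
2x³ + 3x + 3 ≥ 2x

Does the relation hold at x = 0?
x = 0: LHS = 2·0³ + 3·0 + 3 = 3, RHS = 2·0 = 0; 3 ≥ 0 — holds

The relation is satisfied at x = 0.

Answer: Yes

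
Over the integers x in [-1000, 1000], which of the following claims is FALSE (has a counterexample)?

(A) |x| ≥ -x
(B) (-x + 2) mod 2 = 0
(A) Over all integers in [-1000, 1000], LHS − RHS is smallest at x = 0, where it equals 0:
x = 0: LHS = |0| = 0, RHS = -0 = 0; 0 ≥ 0 — holds
At the ends of the range:
x = -1000: LHS = |-1000| = 1000, RHS = -(-1000) = 1000; 1000 ≥ 1000 — holds
x = 1000: LHS = |1000| = 1000; 1000 ≥ -1000 — holds
Hence LHS − RHS is never negative, i.e. LHS ≥ RHS throughout, so the relation holds for every integer in [-1000, 1000].

(B) x = 1: LHS = (-1 + 2) mod 2 = 1 mod 2 = 1; 1 = 0 — FAILS

Only (B) has a counterexample.

Answer: B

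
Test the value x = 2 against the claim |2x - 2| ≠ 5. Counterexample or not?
Substitute x = 2 into the relation:
x = 2: LHS = |2·2 - 2| = |2| = 2; 2 ≠ 5 — holds

The relation holds at x = 2, so it is not a counterexample.

Answer: No, x = 2 is not a counterexample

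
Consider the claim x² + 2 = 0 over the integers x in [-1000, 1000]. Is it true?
The claim fails at x = 0:
x = 0: LHS = 0² + 2 = 2; 2 = 0 — FAILS

Because a single integer refutes it, the statement is false.

Answer: False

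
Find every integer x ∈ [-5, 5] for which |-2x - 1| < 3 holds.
Holds for: {-1, 0}
Fails for: {-5, -4, -3, -2, 1, 2, 3, 4, 5}

Answer: {-1, 0}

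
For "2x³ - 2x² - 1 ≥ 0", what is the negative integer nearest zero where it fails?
Testing negative integers from -1 downward:
x = -1: LHS = 2·(-1)³ - 2·(-1)² - 1 = -5; -5 ≥ 0 — FAILS  ← closest negative counterexample to 0

Answer: x = -1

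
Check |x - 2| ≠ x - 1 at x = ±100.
x = 100: LHS = |100 - 2| = |98| = 98, RHS = 100 - 1 = 99; 98 ≠ 99 — holds
x = -100: LHS = |(-100) - 2| = |-102| = 102, RHS = (-100) - 1 = -101; 102 ≠ -101 — holds

Answer: Yes, holds for both x = 100 and x = -100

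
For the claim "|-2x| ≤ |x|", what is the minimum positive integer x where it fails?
Testing positive integers:
x = 1: LHS = |-2·1| = |-2| = 2, RHS = |1| = 1; 2 ≤ 1 — FAILS  ← smallest positive counterexample

Answer: x = 1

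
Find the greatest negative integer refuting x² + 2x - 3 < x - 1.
Testing negative integers from -1 downward:
x = -1: LHS = (-1)² + 2·(-1) - 3 = -4, RHS = (-1) - 1 = -2; -4 < -2 — holds
x = -2: LHS = (-2)² + 2·(-2) - 3 = -3, RHS = (-2) - 1 = -3; -3 < -3 — FAILS  ← closest negative counterexample to 0

Answer: x = -2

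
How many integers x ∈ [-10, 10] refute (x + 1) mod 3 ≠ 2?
Counterexamples in [-10, 10]: {-8, -5, -2, 1, 4, 7, 10}.

Counting them gives 7 values.

Answer: 7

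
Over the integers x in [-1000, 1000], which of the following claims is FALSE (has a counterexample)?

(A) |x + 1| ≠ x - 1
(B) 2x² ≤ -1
(A) Over all integers in [-1000, 1000], LHS − RHS is always positive; it is smallest at x = 0, where it equals 2:
x = 0: LHS = |0 + 1| = |1| = 1, RHS = 0 - 1 = -1; 1 ≠ -1 — holds
At the ends of the range:
x = -1000: LHS = |(-1000) + 1| = |-999| = 999, RHS = (-1000) - 1 = -1001; 999 ≠ -1001 — holds
x = 1000: LHS = |1000 + 1| = |1001| = 1001, RHS = 1000 - 1 = 999; 1001 ≠ 999 — holds
Hence LHS − RHS is never 0, i.e. the two sides are never equal, so the relation holds for every integer in [-1000, 1000].

(B) x = 0: LHS = 2·0² = 0; 0 ≤ -1 — FAILS

Only (B) has a counterexample.

Answer: B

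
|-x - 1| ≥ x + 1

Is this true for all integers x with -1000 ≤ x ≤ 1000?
Over all integers in [-1000, 1000], LHS − RHS is smallest at x = 0, where it equals 0:
x = 0: LHS = |-0 - 1| = |-1| = 1, RHS = 0 + 1 = 1; 1 ≥ 1 — holds
At the ends of the range:
x = -1000: LHS = |-(-1000) - 1| = |999| = 999, RHS = (-1000) + 1 = -999; 999 ≥ -999 — holds
x = 1000: LHS = |-1000 - 1| = |-1001| = 1001, RHS = 1000 + 1 = 1001; 1001 ≥ 1001 — holds
Hence LHS − RHS is never negative, i.e. LHS ≥ RHS throughout, so the relation holds for every integer in [-1000, 1000].

No counterexample exists.

Answer: True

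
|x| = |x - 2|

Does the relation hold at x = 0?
x = 0: LHS = |0| = 0, RHS = |0 - 2| = |-2| = 2; 0 = 2 — FAILS

The relation fails at x = 0, so x = 0 is a counterexample.

Answer: No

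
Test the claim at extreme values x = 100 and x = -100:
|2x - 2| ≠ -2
x = 100: LHS = |2·100 - 2| = |198| = 198; 198 ≠ -2 — holds
x = -100: LHS = |2·(-100) - 2| = |-202| = 202; 202 ≠ -2 — holds

Answer: Yes, holds for both x = 100 and x = -100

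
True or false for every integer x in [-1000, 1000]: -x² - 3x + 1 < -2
The claim fails at x = 0:
x = 0: LHS = -0² - 3·0 + 1 = 1; 1 < -2 — FAILS

Because a single integer refutes it, the statement is false.

Answer: False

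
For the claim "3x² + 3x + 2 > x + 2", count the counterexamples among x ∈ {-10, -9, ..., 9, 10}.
Counterexamples in [-10, 10]: {0}.

Counting them gives 1 values.

Answer: 1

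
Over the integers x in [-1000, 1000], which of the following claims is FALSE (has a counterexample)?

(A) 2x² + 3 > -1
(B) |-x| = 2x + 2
(A) Over all integers in [-1000, 1000], LHS − RHS is smallest at x = 0, where it equals 4:
x = 0: LHS = 2·0² + 3 = 3; 3 > -1 — holds
At the ends of the range:
x = -1000: LHS = 2·(-1000)² + 3 = 2000003; 2000003 > -1 — holds
x = 1000: LHS = 2·1000² + 3 = 2000003; 2000003 > -1 — holds
Hence LHS − RHS is never zero or negative, i.e. LHS > RHS throughout, so the relation holds for every integer in [-1000, 1000].

(B) x = 0: LHS = |-0| = |0| = 0, RHS = 2·0 + 2 = 2; 0 = 2 — FAILS

Only (B) has a counterexample.

Answer: B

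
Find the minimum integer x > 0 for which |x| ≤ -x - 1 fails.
Testing positive integers:
x = 1: LHS = |1| = 1, RHS = -1 - 1 = -2; 1 ≤ -2 — FAILS  ← smallest positive counterexample

Answer: x = 1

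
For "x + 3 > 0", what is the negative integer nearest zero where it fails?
Testing negative integers from -1 downward:
x = -1: LHS = (-1) + 3 = 2; 2 > 0 — holds
x = -2: LHS = (-2) + 3 = 1; 1 > 0 — holds
x = -3: LHS = (-3) + 3 = 0; 0 > 0 — FAILS  ← closest negative counterexample to 0

Answer: x = -3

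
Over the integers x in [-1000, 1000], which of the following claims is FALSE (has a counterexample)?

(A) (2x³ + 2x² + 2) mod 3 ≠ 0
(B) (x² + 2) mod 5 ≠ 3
(A) x = 1: LHS = (2·1³ + 2·1² + 2) mod 3 = 6 mod 3 = 0; 0 ≠ 0 — FAILS
(B) x = 1: LHS = (1² + 2) mod 5 = 3 mod 5 = 3; 3 ≠ 3 — FAILS

Answer: Both A and B are false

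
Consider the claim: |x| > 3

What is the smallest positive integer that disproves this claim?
Testing positive integers:
x = 1: LHS = |1| = 1; 1 > 3 — FAILS  ← smallest positive counterexample

Answer: x = 1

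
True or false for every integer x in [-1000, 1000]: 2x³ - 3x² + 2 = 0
The claim fails at x = 0:
x = 0: LHS = 2·0³ - 3·0² + 2 = 2; 2 = 0 — FAILS

Because a single integer refutes it, the statement is false.

Answer: False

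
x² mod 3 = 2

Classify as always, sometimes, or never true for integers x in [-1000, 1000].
For a polynomial with integer coefficients, its value mod 3 depends only on x mod 3, so it suffices to check one representative of each residue class, x = 0, 1, 2:
x = 0: LHS = (0²) mod 3 = 0 mod 3 = 0; 0 = 2 — FAILS
x = 1: LHS = (1²) mod 3 = 1 mod 3 = 1; 1 = 2 — FAILS
x = 2: LHS = (2²) mod 3 = 4 mod 3 = 1; 1 = 2 — FAILS
The relation fails in every residue class, so the claimed relation (=) fails for every integer in [-1000, 1000].

No integer in the range satisfies it.

Answer: Never true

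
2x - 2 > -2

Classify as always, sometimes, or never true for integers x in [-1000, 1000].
Holds at x = 1: LHS = 2·1 - 2 = 0; 0 > -2 — holds
Fails at x = 0: LHS = 2·0 - 2 = -2; -2 > -2 — FAILS
It is satisfied by some integers in the range but not all.

Answer: Sometimes true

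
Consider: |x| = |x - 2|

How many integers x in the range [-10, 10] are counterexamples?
Counterexamples in [-10, 10]: {-10, -9, -8, -7, -6, -5, -4, -3, -2, -1, 0, 2, 3, 4, 5, 6, 7, 8, 9, 10}.

Counting them gives 20 values.

Answer: 20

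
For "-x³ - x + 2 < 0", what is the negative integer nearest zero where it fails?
Testing negative integers from -1 downward:
x = -1: LHS = -(-1)³ - (-1) + 2 = 4; 4 < 0 — FAILS  ← closest negative counterexample to 0

Answer: x = -1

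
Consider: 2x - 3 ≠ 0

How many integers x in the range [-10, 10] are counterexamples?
Track d = LHS − RHS over the integers in [-10, 10]. Equality would need d = 0, but d changes sign only between consecutive integers, jumping over 0:
x = 1: LHS = 2·1 - 3 = -1; -1 ≠ 0 — holds  (d = -1)
x = 2: LHS = 2·2 - 3 = 1; 1 ≠ 0 — holds  (d = 1)
Away from these crossings d keeps a constant sign, and checking every integer in [-10, 10] confirms d ≠ 0 throughout. Hence the two sides are never equal, so the relation holds for every integer in [-10, 10].

No counterexample appears in that range.

Answer: 0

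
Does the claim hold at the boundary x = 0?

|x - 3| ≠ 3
x = 0: LHS = |0 - 3| = |-3| = 3; 3 ≠ 3 — FAILS

The relation fails at x = 0, so x = 0 is a counterexample.

Answer: No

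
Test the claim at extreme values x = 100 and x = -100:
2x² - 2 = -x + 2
x = 100: LHS = 2·100² - 2 = 19998, RHS = -100 + 2 = -98; 19998 = -98 — FAILS
x = -100: LHS = 2·(-100)² - 2 = 19998, RHS = -(-100) + 2 = 102; 19998 = 102 — FAILS

Answer: No, fails for both x = 100 and x = -100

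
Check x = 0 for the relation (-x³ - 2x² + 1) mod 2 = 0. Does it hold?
x = 0: LHS = (-0³ - 2·0² + 1) mod 2 = 1 mod 2 = 1; 1 = 0 — FAILS

The relation fails at x = 0, so x = 0 is a counterexample.

Answer: No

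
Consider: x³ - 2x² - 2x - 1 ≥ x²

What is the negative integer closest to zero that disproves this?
Testing negative integers from -1 downward:
x = -1: LHS = (-1)³ - 2·(-1)² - 2·(-1) - 1 = -2, RHS = (-1)² = 1; -2 ≥ 1 — FAILS  ← closest negative counterexample to 0

Answer: x = -1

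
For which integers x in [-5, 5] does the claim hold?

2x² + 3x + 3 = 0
Over all integers in [-5, 5], LHS − RHS is always positive; it is smallest at x = -1, where it equals 2:
x = -1: LHS = 2·(-1)² + 3·(-1) + 3 = 2; 2 = 0 — FAILS
At the ends of the range:
x = -5: LHS = 2·(-5)² + 3·(-5) + 3 = 38; 38 = 0 — FAILS
x = 5: LHS = 2·5² + 3·5 + 3 = 68; 68 = 0 — FAILS
Hence LHS − RHS is never 0, i.e. the two sides are never equal, so the claimed relation (=) fails for every integer in [-5, 5].

Answer: None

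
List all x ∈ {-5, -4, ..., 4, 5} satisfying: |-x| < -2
An absolute value is never negative, so the left side is ≥ 0 for every x, while the right side is -2. Tightest case in [-5, 5] is x = 0:
x = 0: LHS = |-0| = |0| = 0; 0 < -2 — FAILS
Hence LHS − RHS is never negative, i.e. LHS ≥ RHS throughout, so the claimed relation (<) fails for every integer in [-5, 5].

Answer: None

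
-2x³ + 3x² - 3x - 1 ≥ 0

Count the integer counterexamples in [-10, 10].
Counterexamples in [-10, 10]: {0, 1, 2, 3, 4, 5, 6, 7, 8, 9, 10}.

Counting them gives 11 values.

Answer: 11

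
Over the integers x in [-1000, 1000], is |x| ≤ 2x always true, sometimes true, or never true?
Holds at x = 0: LHS = |0| = 0, RHS = 2·0 = 0; 0 ≤ 0 — holds
Fails at x = -1: LHS = |-1| = 1, RHS = 2·(-1) = -2; 1 ≤ -2 — FAILS
It is satisfied by some integers in the range but not all.

Answer: Sometimes true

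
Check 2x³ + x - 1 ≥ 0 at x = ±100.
x = 100: LHS = 2·100³ + 100 - 1 = 2000099; 2000099 ≥ 0 — holds
x = -100: LHS = 2·(-100)³ + (-100) - 1 = -2000101; -2000101 ≥ 0 — FAILS

Answer: Partially: holds for x = 100, fails for x = -100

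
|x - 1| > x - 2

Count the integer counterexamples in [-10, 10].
Over all integers in [-10, 10], LHS − RHS is smallest at x = 1, where it equals 1:
x = 1: LHS = |1 - 1| = |0| = 0, RHS = 1 - 2 = -1; 0 > -1 — holds
At the ends of the range:
x = -10: LHS = |(-10) - 1| = |-11| = 11, RHS = (-10) - 2 = -12; 11 > -12 — holds
x = 10: LHS = |10 - 1| = |9| = 9, RHS = 10 - 2 = 8; 9 > 8 — holds
Hence LHS − RHS is never zero or negative, i.e. LHS > RHS throughout, so the relation holds for every integer in [-10, 10].

No counterexample appears in that range.

Answer: 0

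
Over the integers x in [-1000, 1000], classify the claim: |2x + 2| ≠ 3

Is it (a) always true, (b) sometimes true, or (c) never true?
Track d = LHS − RHS over the integers in [-1000, 1000]. Equality would need d = 0, but d changes sign only between consecutive integers, jumping over 0:
x = -3: LHS = |2·(-3) + 2| = |-4| = 4; 4 ≠ 3 — holds  (d = 1)
x = -2: LHS = |2·(-2) + 2| = |-2| = 2; 2 ≠ 3 — holds  (d = -1)
x = 0: LHS = |2·0 + 2| = |2| = 2; 2 ≠ 3 — holds  (d = -1)
x = 1: LHS = |2·1 + 2| = |4| = 4; 4 ≠ 3 — holds  (d = 1)
Away from these crossings d keeps a constant sign, and checking every integer in [-1000, 1000] confirms d ≠ 0 throughout. Hence the two sides are never equal, so the relation holds for every integer in [-1000, 1000].

No counterexample exists.

Answer: Always true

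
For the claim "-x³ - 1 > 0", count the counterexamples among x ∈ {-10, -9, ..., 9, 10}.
Counterexamples in [-10, 10]: {-1, 0, 1, 2, 3, 4, 5, 6, 7, 8, 9, 10}.

Counting them gives 12 values.

Answer: 12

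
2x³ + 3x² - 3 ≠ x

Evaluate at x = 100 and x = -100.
x = 100: LHS = 2·100³ + 3·100² - 3 = 2029997; 2029997 ≠ 100 — holds
x = -100: LHS = 2·(-100)³ + 3·(-100)² - 3 = -1970003; -1970003 ≠ -100 — holds

Answer: Yes, holds for both x = 100 and x = -100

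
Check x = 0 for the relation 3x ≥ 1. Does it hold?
x = 0: LHS = 3·0 = 0; 0 ≥ 1 — FAILS

The relation fails at x = 0, so x = 0 is a counterexample.

Answer: No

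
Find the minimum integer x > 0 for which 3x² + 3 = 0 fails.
Testing positive integers:
x = 1: LHS = 3·1² + 3 = 6; 6 = 0 — FAILS  ← smallest positive counterexample

Answer: x = 1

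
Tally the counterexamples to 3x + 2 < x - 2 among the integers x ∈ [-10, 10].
Counterexamples in [-10, 10]: {-2, -1, 0, 1, 2, 3, 4, 5, 6, 7, 8, 9, 10}.

Counting them gives 13 values.

Answer: 13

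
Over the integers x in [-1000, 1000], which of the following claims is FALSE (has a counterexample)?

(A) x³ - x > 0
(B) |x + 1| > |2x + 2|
(A) x = 0: LHS = 0³ - 0 = 0; 0 > 0 — FAILS
(B) x = 0: LHS = |0 + 1| = |1| = 1, RHS = |2·0 + 2| = |2| = 2; 1 > 2 — FAILS

Answer: Both A and B are false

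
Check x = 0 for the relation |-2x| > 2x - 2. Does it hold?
x = 0: LHS = |-2·0| = |0| = 0, RHS = 2·0 - 2 = -2; 0 > -2 — holds

The relation is satisfied at x = 0.

Answer: Yes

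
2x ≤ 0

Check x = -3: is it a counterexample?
Substitute x = -3 into the relation:
x = -3: LHS = 2·(-3) = -6; -6 ≤ 0 — holds

The claim holds here, so x = -3 is not a counterexample. (A counterexample exists elsewhere, e.g. x = 1.)

Answer: No, x = -3 is not a counterexample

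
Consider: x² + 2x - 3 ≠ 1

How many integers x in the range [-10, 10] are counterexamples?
Track d = LHS − RHS over the integers in [-10, 10]. Equality would need d = 0, but d changes sign only between consecutive integers, jumping over 0:
x = -4: LHS = (-4)² + 2·(-4) - 3 = 5; 5 ≠ 1 — holds  (d = 4)
x = -3: LHS = (-3)² + 2·(-3) - 3 = 0; 0 ≠ 1 — holds  (d = -1)
x = 1: LHS = 1² + 2·1 - 3 = 0; 0 ≠ 1 — holds  (d = -1)
x = 2: LHS = 2² + 2·2 - 3 = 5; 5 ≠ 1 — holds  (d = 4)
Away from these crossings d keeps a constant sign, and checking every integer in [-10, 10] confirms d ≠ 0 throughout. Hence the two sides are never equal, so the relation holds for every integer in [-10, 10].

No counterexample appears in that range.

Answer: 0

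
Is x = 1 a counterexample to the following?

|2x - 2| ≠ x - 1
Substitute x = 1 into the relation:
x = 1: LHS = |2·1 - 2| = |0| = 0, RHS = 1 - 1 = 0; 0 ≠ 0 — FAILS

Since the claim fails at x = 1, this value is a counterexample.

Answer: Yes, x = 1 is a counterexample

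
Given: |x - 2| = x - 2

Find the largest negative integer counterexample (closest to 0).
Testing negative integers from -1 downward:
x = -1: LHS = |(-1) - 2| = |-3| = 3, RHS = (-1) - 2 = -3; 3 = -3 — FAILS  ← closest negative counterexample to 0

Answer: x = -1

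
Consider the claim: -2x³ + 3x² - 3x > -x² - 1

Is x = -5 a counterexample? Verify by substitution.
Substitute x = -5 into the relation:
x = -5: LHS = -2·(-5)³ + 3·(-5)² - 3·(-5) = 340, RHS = -(-5)² - 1 = -26; 340 > -26 — holds

The claim holds here, so x = -5 is not a counterexample. (A counterexample exists elsewhere, e.g. x = 1.)

Answer: No, x = -5 is not a counterexample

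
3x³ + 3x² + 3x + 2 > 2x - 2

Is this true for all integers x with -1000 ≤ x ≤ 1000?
The claim fails at x = -2:
x = -2: LHS = 3·(-2)³ + 3·(-2)² + 3·(-2) + 2 = -16, RHS = 2·(-2) - 2 = -6; -16 > -6 — FAILS

Because a single integer refutes it, the statement is false.

Answer: False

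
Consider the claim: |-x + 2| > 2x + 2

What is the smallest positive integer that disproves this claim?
Testing positive integers:
x = 1: LHS = |-1 + 2| = |1| = 1, RHS = 2·1 + 2 = 4; 1 > 4 — FAILS  ← smallest positive counterexample

Answer: x = 1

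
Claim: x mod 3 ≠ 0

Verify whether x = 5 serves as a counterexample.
Substitute x = 5 into the relation:
x = 5: LHS = 5 mod 3 = 2; 2 ≠ 0 — holds

The claim holds here, so x = 5 is not a counterexample. (A counterexample exists elsewhere, e.g. x = 0.)

Answer: No, x = 5 is not a counterexample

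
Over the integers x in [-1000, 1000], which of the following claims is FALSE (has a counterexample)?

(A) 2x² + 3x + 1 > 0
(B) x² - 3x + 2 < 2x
(A) x = -1: LHS = 2·(-1)² + 3·(-1) + 1 = 0; 0 > 0 — FAILS
(B) x = 0: LHS = 0² - 3·0 + 2 = 2, RHS = 2·0 = 0; 2 < 0 — FAILS

Answer: Both A and B are false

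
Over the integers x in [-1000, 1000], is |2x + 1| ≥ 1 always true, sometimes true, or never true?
Over all integers in [-1000, 1000], LHS − RHS is smallest at x = 0, where it equals 0:
x = 0: LHS = |2·0 + 1| = |1| = 1; 1 ≥ 1 — holds
At the ends of the range:
x = -1000: LHS = |2·(-1000) + 1| = |-1999| = 1999; 1999 ≥ 1 — holds
x = 1000: LHS = |2·1000 + 1| = |2001| = 2001; 2001 ≥ 1 — holds
Hence LHS − RHS is never negative, i.e. LHS ≥ RHS throughout, so the relation holds for every integer in [-1000, 1000].

No counterexample exists.

Answer: Always true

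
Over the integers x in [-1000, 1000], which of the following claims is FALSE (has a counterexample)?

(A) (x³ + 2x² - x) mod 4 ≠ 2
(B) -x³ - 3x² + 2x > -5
(A) x = 1: LHS = (1³ + 2·1² - 1) mod 4 = 2 mod 4 = 2; 2 ≠ 2 — FAILS
(B) x = 2: LHS = -2³ - 3·2² + 2·2 = -16; -16 > -5 — FAILS

Answer: Both A and B are false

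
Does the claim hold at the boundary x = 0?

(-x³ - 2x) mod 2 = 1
x = 0: LHS = (-0³ - 2·0) mod 2 = 0 mod 2 = 0; 0 = 1 — FAILS

The relation fails at x = 0, so x = 0 is a counterexample.

Answer: No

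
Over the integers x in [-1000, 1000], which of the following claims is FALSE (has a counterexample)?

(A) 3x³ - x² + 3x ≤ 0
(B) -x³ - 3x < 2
(A) x = 1: LHS = 3·1³ - 1² + 3·1 = 5; 5 ≤ 0 — FAILS
(B) x = -1: LHS = -(-1)³ - 3·(-1) = 4; 4 < 2 — FAILS

Answer: Both A and B are false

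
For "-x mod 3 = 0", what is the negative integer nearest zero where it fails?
Testing negative integers from -1 downward:
x = -1: LHS = (-(-1)) mod 3 = 1 mod 3 = 1; 1 = 0 — FAILS  ← closest negative counterexample to 0

Answer: x = -1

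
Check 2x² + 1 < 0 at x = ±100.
x = 100: LHS = 2·100² + 1 = 20001; 20001 < 0 — FAILS
x = -100: LHS = 2·(-100)² + 1 = 20001; 20001 < 0 — FAILS

Answer: No, fails for both x = 100 and x = -100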